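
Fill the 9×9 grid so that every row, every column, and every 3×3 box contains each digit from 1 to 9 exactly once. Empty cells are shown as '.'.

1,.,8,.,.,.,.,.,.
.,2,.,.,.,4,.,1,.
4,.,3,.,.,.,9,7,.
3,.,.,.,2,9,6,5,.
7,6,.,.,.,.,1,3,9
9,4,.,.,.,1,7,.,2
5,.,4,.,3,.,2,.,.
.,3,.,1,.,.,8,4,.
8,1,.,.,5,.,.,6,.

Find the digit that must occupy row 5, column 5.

row 1, column 8 = 2: row 1 has {1,8}; col 8 has {1,3,4,5,6,7}; box has {1,7,9} → only 2 remains.
row 2, column 1 = 6: row 2 has {1,2,4}; col 1 has {1,3,4,5,7,8,9}; box has {1,2,3,4,8} → only 6 remains.
row 3, column 2 = 5: row 3 has {3,4,7,9}; col 2 has {1,2,3,4,6}; box has {1,2,3,4,6,8} → only 5 remains.
row 4, column 2 = 8: row 4 has {2,3,5,6,9}; col 2 has {1,2,3,4,5,6}; box has {3,4,6,7,9} → only 8 remains.
row 4, column 3 = 1: row 4 has {2,3,5,6,8,9}; col 3 has {3,4,8}; box has {3,4,6,7,8,9} → only 1 remains.
row 4, column 9 = 4: row 4 has {1,2,3,5,6,8,9}; col 9 has {2,9}; box has {1,2,3,5,6,7,9} → only 4 remains.
row 6, column 3 = 5: row 6 has {1,2,4,7,9}; col 3 has {1,3,4,8}; box has {1,3,4,6,7,8,9} → only 5 remains.
row 6, column 8 = 8: row 6 has {1,2,4,5,7,9}; col 8 has {1,2,3,4,5,6,7}; box has {1,2,3,4,5,6,7,9} → only 8 remains.
row 7, column 8 = 9: row 7 has {2,3,4,5}; col 8 has {1,2,3,4,5,6,7,8}; box has {2,4,6,8} → only 9 remains.
row 8, column 1 = 2: row 8 has {1,3,4,8}; col 1 has {1,3,4,5,6,7,8,9}; box has {1,3,4,5,8} → only 2 remains.
row 9, column 7 = 3: row 9 has {1,5,6,8}; col 7 has {1,2,6,7,8,9}; box has {2,4,6,8,9} → only 3 remains.
row 9, column 9 = 7: row 9 has {1,3,5,6,8}; col 9 has {2,4,9}; box has {2,3,4,6,8,9} → only 7 remains.
row 2, column 7 = 5: row 2 has {1,2,4,6}; col 7 has {1,2,3,6,7,8,9}; box has {1,2,7,9} → only 5 remains.
row 4, column 4 = 7: row 4 has {1,2,3,4,5,6,8,9}; col 4 has {1}; box has {1,2,9} → only 7 remains.
row 5, column 3 = 2: row 5 has {1,3,6,7,9}; col 3 has {1,3,4,5,8}; box has {1,3,4,5,6,7,8,9} → only 2 remains.
row 6, column 5 = 6: row 6 has {1,2,4,5,7,8,9}; col 5 has {2,3,5}; box has {1,2,7,9} → only 6 remains.
row 7, column 2 = 7: row 7 has {2,3,4,5,9}; col 2 has {1,2,3,4,5,6,8}; box has {1,2,3,4,5,8} → only 7 remains.
row 7, column 9 = 1: row 7 has {2,3,4,5,7,9}; col 9 has {2,4,7,9}; box has {2,3,4,6,7,8,9} → only 1 remains.
row 8, column 9 = 5: row 8 has {1,2,3,4,8}; col 9 has {1,2,4,7,9}; box has {1,2,3,4,6,7,8,9} → only 5 remains.
row 9, column 3 = 9: row 9 has {1,3,5,6,7,8}; col 3 has {1,2,3,4,5,8}; box has {1,2,3,4,5,7,8} → only 9 remains.
row 9, column 6 = 2: row 9 has {1,3,5,6,7,8,9}; col 6 has {1,4,9}; box has {1,3,5} → only 2 remains.
row 1, column 2 = 9: row 1 has {1,2,8}; col 2 has {1,2,3,4,5,6,7,8}; box has {1,2,3,4,5,6,8} → only 9 remains.
row 1, column 5 = 7: row 1 has {1,2,8,9}; col 5 has {2,3,5,6}; box has {4} → only 7 remains.
row 1, column 7 = 4: row 1 has {1,2,7,8,9}; col 7 has {1,2,3,5,6,7,8,9}; box has {1,2,5,7,9} → only 4 remains.
row 2, column 3 = 7: row 2 has {1,2,4,5,6}; col 3 has {1,2,3,4,5,8,9}; box has {1,2,3,4,5,6,8,9} → only 7 remains.
row 6, column 4 = 3: row 6 has {1,2,4,5,6,7,8,9}; col 4 has {1,7}; box has {1,2,6,7,9} → only 3 remains.
row 8, column 3 = 6: row 8 has {1,2,3,4,5,8}; col 3 has {1,2,3,4,5,7,8,9}; box has {1,2,3,4,5,7,8,9} → only 6 remains.
row 8, column 5 = 9: row 8 has {1,2,3,4,5,6,8}; col 5 has {2,3,5,6,7}; box has {1,2,3,5} → only 9 remains.
row 8, column 6 = 7: row 8 has {1,2,3,4,5,6,8,9}; col 6 has {1,2,4,9}; box has {1,2,3,5,9} → only 7 remains.
row 9, column 4 = 4: row 9 has {1,2,3,5,6,7,8,9}; col 4 has {1,3,7}; box has {1,2,3,5,7,9} → only 4 remains.
row 2, column 5 = 8: row 2 has {1,2,4,5,6,7}; col 5 has {2,3,5,6,7,9}; box has {4,7} → only 8 remains.
row 2, column 9 = 3: row 2 has {1,2,4,5,6,7,8}; col 9 has {1,2,4,5,7,9}; box has {1,2,4,5,7,9} → only 3 remains.
row 3, column 5 = 1: row 3 has {3,4,5,7,9}; col 5 has {2,3,5,6,7,8,9}; box has {4,7,8} → only 1 remains.
row 3, column 6 = 6: row 3 has {1,3,4,5,7,9}; col 6 has {1,2,4,7,9}; box has {1,4,7,8} → only 6 remains.
row 3, column 9 = 8: row 3 has {1,3,4,5,6,7,9}; col 9 has {1,2,3,4,5,7,9}; box has {1,2,3,4,5,7,9} → only 8 remains.
row 5, column 5 = 4: row 5 has {1,2,3,6,7,9}; col 5 has {1,2,3,5,6,7,8,9}; box has {1,2,3,6,7,9} → only 4 remains.

4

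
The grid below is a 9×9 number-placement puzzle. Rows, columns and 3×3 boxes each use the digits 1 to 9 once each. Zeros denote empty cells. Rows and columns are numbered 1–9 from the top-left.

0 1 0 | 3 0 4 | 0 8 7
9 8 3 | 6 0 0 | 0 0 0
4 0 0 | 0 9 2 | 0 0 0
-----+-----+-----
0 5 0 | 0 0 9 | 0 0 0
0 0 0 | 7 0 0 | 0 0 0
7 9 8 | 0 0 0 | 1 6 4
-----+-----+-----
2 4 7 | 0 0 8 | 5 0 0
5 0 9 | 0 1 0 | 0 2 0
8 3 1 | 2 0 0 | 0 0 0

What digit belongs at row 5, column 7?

row 1, column 1 = 6: row 1 has {1,3,4,7,8}; col 1 has {2,4,5,7,8,9}; box has {1,3,4,8,9} → only 6 remains.
row 1, column 5 = 5: row 1 has {1,3,4,6,7,8}; col 5 has {1,9}; box has {2,3,4,6,9} → only 5 remains.
row 2, column 5 = 7: row 2 has {3,6,8,9}; col 5 has {1,5,9}; box has {2,3,4,5,6,9} → only 7 remains.
row 2, column 6 = 1: row 2 has {3,6,7,8,9}; col 6 has {2,4,8,9}; box has {2,3,4,5,6,7,9} → only 1 remains.
row 3, column 2 = 7: row 3 has {2,4,9}; col 2 has {1,3,4,5,8,9}; box has {1,3,4,6,8,9} → only 7 remains.
row 3, column 3 = 5: row 3 has {2,4,7,9}; col 3 has {1,3,7,8,9}; box has {1,3,4,6,7,8,9} → only 5 remains.
row 3, column 4 = 8: row 3 has {2,4,5,7,9}; col 4 has {2,3,6,7}; box has {1,2,3,4,5,6,7,9} → only 8 remains.
row 6, column 4 = 5: row 6 has {1,4,6,7,8,9}; col 4 has {2,3,6,7,8}; box has {7,9} → only 5 remains.
row 6, column 6 = 3: row 6 has {1,4,5,6,7,8,9}; col 6 has {1,2,4,8,9}; box has {5,7,9} → only 3 remains.
row 7, column 4 = 9: row 7 has {2,4,5,7,8}; col 4 has {2,3,5,6,7,8}; box has {1,2,8} → only 9 remains.
row 8, column 2 = 6: row 8 has {1,2,5,9}; col 2 has {1,3,4,5,7,8,9}; box has {1,2,3,4,5,7,8,9} → only 6 remains.
row 8, column 4 = 4: row 8 has {1,2,5,6,9}; col 4 has {2,3,5,6,7,8,9}; box has {1,2,8,9} → only 4 remains.
row 8, column 6 = 7: row 8 has {1,2,4,5,6,9}; col 6 has {1,2,3,4,8,9}; box has {1,2,4,8,9} → only 7 remains.
row 9, column 5 = 6: row 9 has {1,2,3,8}; col 5 has {1,5,7,9}; box has {1,2,4,7,8,9} → only 6 remains.
row 9, column 6 = 5: row 9 has {1,2,3,6,8}; col 6 has {1,2,3,4,7,8,9}; box has {1,2,4,6,7,8,9} → only 5 remains.
row 9, column 9 = 9: row 9 has {1,2,3,5,6,8}; col 9 has {4,7}; box has {2,5} → only 9 remains.
row 1, column 3 = 2: row 1 has {1,3,4,5,6,7,8}; col 3 has {1,3,5,7,8,9}; box has {1,3,4,5,6,7,8,9} → only 2 remains.
row 1, column 7 = 9: row 1 has {1,2,3,4,5,6,7,8}; col 7 has {1,5}; box has {7,8} → only 9 remains.
row 4, column 4 = 1: row 4 has {5,9}; col 4 has {2,3,4,5,6,7,8,9}; box has {3,5,7,9} → only 1 remains.
row 5, column 2 = 2: row 5 has {7}; col 2 has {1,3,4,5,6,7,8,9}; box has {5,7,8,9} → only 2 remains.
row 5, column 6 = 6: row 5 has {2,7}; col 6 has {1,2,3,4,5,7,8,9}; box has {1,3,5,7,9} → only 6 remains.
row 6, column 5 = 2: row 6 has {1,3,4,5,6,7,8,9}; col 5 has {1,5,6,7,9}; box has {1,3,5,6,7,9} → only 2 remains.
row 7, column 5 = 3: row 7 has {2,4,5,7,8,9}; col 5 has {1,2,5,6,7,9}; box has {1,2,4,5,6,7,8,9} → only 3 remains.
row 7, column 8 = 1: row 7 has {2,3,4,5,7,8,9}; col 8 has {2,6,8}; box has {2,5,9} → only 1 remains.
row 7, column 9 = 6: row 7 has {1,2,3,4,5,7,8,9}; col 9 has {4,7,9}; box has {1,2,5,9} → only 6 remains.
row 3, column 8 = 3: row 3 has {2,4,5,7,8,9}; col 8 has {1,2,6,8}; box has {7,8,9} → only 3 remains.
row 3, column 9 = 1: row 3 has {2,3,4,5,7,8,9}; col 9 has {4,6,7,9}; box has {3,7,8,9} → only 1 remains.
row 4, column 1 = 3: row 4 has {1,5,9}; col 1 has {2,4,5,6,7,8,9}; box has {2,5,7,8,9} → only 3 remains.
row 4, column 8 = 7: row 4 has {1,3,5,9}; col 8 has {1,2,3,6,8}; box has {1,4,6} → only 7 remains.
row 5, column 1 = 1: row 5 has {2,6,7}; col 1 has {2,3,4,5,6,7,8,9}; box has {2,3,5,7,8,9} → only 1 remains.
row 5, column 3 = 4: row 5 has {1,2,6,7}; col 3 has {1,2,3,5,7,8,9}; box has {1,2,3,5,7,8,9} → only 4 remains.
row 5, column 5 = 8: row 5 has {1,2,4,6,7}; col 5 has {1,2,3,5,6,7,9}; box has {1,2,3,5,6,7,9} → only 8 remains.
row 5, column 7 = 3: row 5 has {1,2,4,6,7,8}; col 7 has {1,5,9}; box has {1,4,6,7} → only 3 remains.

3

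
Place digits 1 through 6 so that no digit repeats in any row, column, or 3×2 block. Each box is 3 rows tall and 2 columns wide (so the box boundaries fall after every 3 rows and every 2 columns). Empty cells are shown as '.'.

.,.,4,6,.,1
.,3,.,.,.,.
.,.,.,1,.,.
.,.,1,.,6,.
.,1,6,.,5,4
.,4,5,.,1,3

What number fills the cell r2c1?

1

r2c3 = 2: row 2 has {3}; col 3 has {1,4,5,6}; box has {1,4,6} → only 2 remains.
r2c4 = 5: row 2 has {2,3}; col 4 has {1,6}; box has {1,2,4,6} → only 5 remains.
r2c5 = 4: row 2 has {2,3,5}; col 5 has {1,5,6}; box has {1} → only 4 remains.
r2c6 = 6: row 2 has {2,3,4,5}; col 6 has {1,3,4}; box has {1,4} → only 6 remains.
r3c3 = 3: row 3 has {1}; col 3 has {1,2,4,5,6}; box has {1,2,4,5,6} → only 3 remains.
r3c5 = 2: row 3 has {1,3}; col 5 has {1,4,5,6}; box has {1,4,6} → only 2 remains.
r3c6 = 5: row 3 has {1,2,3}; col 6 has {1,3,4,6}; box has {1,2,4,6} → only 5 remains.
r4c6 = 2: row 4 has {1,6}; col 6 has {1,3,4,5,6}; box has {1,3,4,5,6} → only 2 remains.
r6c4 = 2: row 6 has {1,3,4,5}; col 4 has {1,5,6}; box has {1,5,6} → only 2 remains.
r1c5 = 3: row 1 has {1,4,6}; col 5 has {1,2,4,5,6}; box has {1,2,4,5,6} → only 3 remains.
r2c1 = 1: row 2 has {2,3,4,5,6}; col 1 has {}; box has {3} → only 1 remains.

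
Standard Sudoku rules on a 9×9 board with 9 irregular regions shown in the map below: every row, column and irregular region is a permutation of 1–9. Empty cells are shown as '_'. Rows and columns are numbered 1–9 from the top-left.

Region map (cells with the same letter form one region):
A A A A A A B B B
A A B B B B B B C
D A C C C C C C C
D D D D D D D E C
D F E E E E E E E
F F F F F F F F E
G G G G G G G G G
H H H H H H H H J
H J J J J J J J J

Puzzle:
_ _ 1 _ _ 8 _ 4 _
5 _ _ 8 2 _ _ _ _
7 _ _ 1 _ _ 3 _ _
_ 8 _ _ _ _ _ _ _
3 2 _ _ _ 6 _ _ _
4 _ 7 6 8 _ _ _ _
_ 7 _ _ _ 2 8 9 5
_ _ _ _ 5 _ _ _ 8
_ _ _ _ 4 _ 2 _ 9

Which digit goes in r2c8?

6

r1c7 = 5 (hidden single in row 1).
r4c8 = 3 (hidden single in row 4).
r4c9 = 7 (hidden single in row 4).
r6c9 = 2 (hidden single in row 6).
r9c1 = 8 (hidden single in row 9).
r5c9 = 1 (hidden single in column 9).
r1c9 = 3 (hidden single in column 9).
r2c2 = 3 (hidden single in row 2).
r2c9 = 4 (hidden single in row 2).
r3c9 = 6 (sole candidate).
r3c5 = 9 (sole candidate).
r3c6 = 5 (sole candidate).
r5c5 = 7 (sole candidate).
r1c5 = 6 (sole candidate).
r3c2 = 4 (sole candidate).
r4c5 = 1 (sole candidate).
r7c5 = 3 (sole candidate).
r1c2 = 9 (sole candidate).
r7c4 = 4 (sole candidate).
r1c1 = 2 (sole candidate).
r1c4 = 7 (sole candidate).
r7c3 = 6 (sole candidate).
r2c3 = 9 (sole candidate).
r7c1 = 1 (sole candidate).
r6c6 = 3 (hidden single in row 6).
r6c7 = 9 (hidden single in row 6).
r5c7 = 4 (sole candidate).
r4c7 = 6 (sole candidate).
r4c1 = 9 (sole candidate).
r4c6 = 4 (sole candidate).
r8c1 = 6 (sole candidate).
r8c2 = 1 (sole candidate).
r8c7 = 7 (sole candidate).
r8c8 = 2 (sole candidate).
r2c7 = 1 (sole candidate).
r3c8 = 8 (sole candidate).
r5c8 = 5 (sole candidate).
r6c2 = 5 (sole candidate).
r6c8 = 1 (sole candidate).
r8c6 = 9 (sole candidate).
r9c2 = 6 (sole candidate).
r9c8 = 7 (sole candidate).
r2c6 = 7 (sole candidate).
r2c8 = 6: row 2 has {1,2,3,4,5,7,8,9}; col 8 has {1,2,3,4,5,7,8,9}; region has {1,2,3,4,5,7,8,9} → only 6 remains.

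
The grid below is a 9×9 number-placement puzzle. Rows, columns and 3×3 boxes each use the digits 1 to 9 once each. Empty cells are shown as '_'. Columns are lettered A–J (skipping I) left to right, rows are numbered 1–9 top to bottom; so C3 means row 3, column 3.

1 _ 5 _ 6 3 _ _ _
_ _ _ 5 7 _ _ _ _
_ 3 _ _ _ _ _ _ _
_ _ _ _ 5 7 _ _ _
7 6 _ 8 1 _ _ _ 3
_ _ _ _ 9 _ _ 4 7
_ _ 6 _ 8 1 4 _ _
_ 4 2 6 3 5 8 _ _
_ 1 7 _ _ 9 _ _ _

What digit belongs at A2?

A8 = 9 (sole candidate).
J8 = 1 (sole candidate).
B7 = 5 (sole candidate).
H8 = 7 (sole candidate).
A7 = 3 (sole candidate).
A9 = 8 (sole candidate).
G3 = 7 (hidden single in row 3).
B1 = 7 (hidden single in row 1).
D7 = 7 (hidden single in row 7).
A6 = 5 (hidden single in column 1).
D3 = 1 (hidden single in column 4).
D1 = 9 (hidden single in column 4).
G1 = 2 (sole candidate).
H1 = 8 (sole candidate).
J1 = 4 (sole candidate).
F6 = 6 (hidden single in column 6).
G6 = 1 (sole candidate).
H2 = 1 (hidden single in row 2).
G2 = 3 (hidden single in row 2).
C4 = 1 (hidden single in row 4).
D4 = 3 (hidden single in row 4).
D6 = 2 (sole candidate).
D9 = 4 (sole candidate).
E9 = 2 (sole candidate).
E3 = 4 (sole candidate).
F5 = 4 (sole candidate).
B6 = 8 (sole candidate).
C6 = 3 (sole candidate).
C5 = 9 (sole candidate).
G5 = 5 (sole candidate).
H5 = 2 (sole candidate).
H7 = 9 (sole candidate).
J7 = 2 (sole candidate).
G9 = 6 (sole candidate).
J9 = 5 (sole candidate).
C3 = 8 (sole candidate).
F3 = 2 (sole candidate).
B4 = 2 (sole candidate).
G4 = 9 (sole candidate).
H4 = 6 (sole candidate).
J4 = 8 (sole candidate).
H9 = 3 (sole candidate).
B2 = 9 (sole candidate).
C2 = 4 (sole candidate).
F2 = 8 (sole candidate).
J2 = 6 (sole candidate).
A3 = 6 (sole candidate).
H3 = 5 (sole candidate).
J3 = 9 (sole candidate).
A4 = 4 (sole candidate).
A2 = 2: row 2 has {1,3,4,5,6,7,8,9}; col 1 has {1,3,4,5,6,7,8,9}; box has {1,3,4,5,6,7,8,9} → only 2 remains.

2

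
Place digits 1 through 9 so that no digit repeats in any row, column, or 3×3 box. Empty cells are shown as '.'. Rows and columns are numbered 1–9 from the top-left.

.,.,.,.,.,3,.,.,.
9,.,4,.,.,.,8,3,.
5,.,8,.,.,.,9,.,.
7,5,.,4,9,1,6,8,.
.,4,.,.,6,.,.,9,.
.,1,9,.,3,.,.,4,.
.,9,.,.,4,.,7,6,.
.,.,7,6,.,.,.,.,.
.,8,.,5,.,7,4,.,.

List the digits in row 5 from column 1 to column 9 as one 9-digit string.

R1C9 = 4 (hidden single in row 1).
R1C4 = 9 (hidden single in row 1).
R1C5 = 8 (hidden single in row 1).
R3C2 = 3 (hidden single in row 3).
R3C6 = 4 (hidden single in row 3).
R8C2 = 2 (sole candidate).
R8C5 = 1 (sole candidate).
R8C8 = 5 (sole candidate).
R9C5 = 2 (sole candidate).
R9C8 = 1 (sole candidate).
R3C5 = 7 (sole candidate).
R3C8 = 2 (sole candidate).
R7C6 = 8 (sole candidate).
R8C6 = 9 (sole candidate).
R8C7 = 3 (sole candidate).
R8C9 = 8 (sole candidate).
R9C9 = 9 (sole candidate).
R1C8 = 7 (sole candidate).
R2C5 = 5 (sole candidate).
R3C4 = 1 (sole candidate).
R3C9 = 6 (sole candidate).
R7C4 = 3 (sole candidate).
R7C9 = 2 (sole candidate).
R8C1 = 4 (sole candidate).
R1C2 = 6 (sole candidate).
R2C2 = 7 (sole candidate).
R2C4 = 2 (sole candidate).
R2C6 = 6 (sole candidate).
R2C9 = 1 (sole candidate).
R4C9 = 3 (sole candidate).
R7C1 = 1 (sole candidate).
R7C3 = 5 (sole candidate).
R1C1 = 2 (sole candidate).
R1C3 = 1 (sole candidate).
R1C7 = 5 (sole candidate).
R4C3 = 2 (sole candidate).
R5C3 = 3: row 5 has {4,6,9}; col 3 has {1,2,4,5,7,8,9}; box has {1,2,4,5,7,9} → only 3 remains.
R6C7 = 2 (sole candidate).
R9C3 = 6 (sole candidate).
R5C1 = 8: row 5 has {3,4,6,9}; col 1 has {1,2,4,5,7,9}; box has {1,2,3,4,5,7,9} → only 8 remains.
R5C4 = 7: row 5 has {3,4,6,8,9}; col 4 has {1,2,3,4,5,6,9}; box has {1,3,4,6,9} → only 7 remains.
R5C7 = 1: row 5 has {3,4,6,7,8,9}; col 7 has {2,3,4,5,6,7,8,9}; box has {2,3,4,6,8,9} → only 1 remains.
R5C9 = 5: row 5 has {1,3,4,6,7,8,9}; col 9 has {1,2,3,4,6,8,9}; box has {1,2,3,4,6,8,9} → only 5 remains.
R6C1 = 6 (sole candidate).
R6C4 = 8 (sole candidate).
R6C6 = 5 (sole candidate).
R6C9 = 7 (sole candidate).
R9C1 = 3 (sole candidate).
R5C6 = 2: row 5 has {1,3,4,5,6,7,8,9}; col 6 has {1,3,4,5,6,7,8,9}; box has {1,3,4,5,6,7,8,9} → only 2 remains.

843762195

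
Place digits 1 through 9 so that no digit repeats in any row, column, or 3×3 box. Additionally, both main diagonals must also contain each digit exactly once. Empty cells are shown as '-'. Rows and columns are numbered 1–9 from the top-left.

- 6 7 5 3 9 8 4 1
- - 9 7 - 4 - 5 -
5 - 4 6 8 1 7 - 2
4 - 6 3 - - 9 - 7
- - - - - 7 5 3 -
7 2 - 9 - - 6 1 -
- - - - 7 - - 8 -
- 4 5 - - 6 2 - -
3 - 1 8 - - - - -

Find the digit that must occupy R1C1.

R1C1 = 2: row 1 has {1,3,4,5,6,7,8,9}; col 1 has {3,4,5,7}; box has {4,5,6,7,9}; main diagonal has {3,4} → only 2 remains.

2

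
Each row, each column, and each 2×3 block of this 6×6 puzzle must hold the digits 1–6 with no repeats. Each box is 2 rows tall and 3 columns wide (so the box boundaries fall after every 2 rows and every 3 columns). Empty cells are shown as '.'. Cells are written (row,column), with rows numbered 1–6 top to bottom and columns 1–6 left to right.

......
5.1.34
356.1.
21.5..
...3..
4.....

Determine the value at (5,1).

1

(1,1) = 6: row 1 has {}; col 1 has {2,3,4,5}; box has {1,5} → only 6 remains.
(2,2) = 2: row 2 has {1,3,4,5}; col 2 has {1,5}; box has {1,5,6} → only 2 remains.
(2,4) = 6: row 2 has {1,2,3,4,5}; col 4 has {3,5}; box has {3,4} → only 6 remains.
(3,6) = 2: row 3 has {1,3,5,6}; col 6 has {4}; box has {1,5} → only 2 remains.
(4,3) = 4: row 4 has {1,2,5}; col 3 has {1,6}; box has {1,2,3,5,6} → only 4 remains.
(4,5) = 6: row 4 has {1,2,4,5}; col 5 has {1,3}; box has {1,2,5} → only 6 remains.
(4,6) = 3: row 4 has {1,2,4,5,6}; col 6 has {2,4}; box has {1,2,5,6} → only 3 remains.
(5,1) = 1: row 5 has {3}; col 1 has {2,3,4,5,6}; box has {4} → only 1 remains.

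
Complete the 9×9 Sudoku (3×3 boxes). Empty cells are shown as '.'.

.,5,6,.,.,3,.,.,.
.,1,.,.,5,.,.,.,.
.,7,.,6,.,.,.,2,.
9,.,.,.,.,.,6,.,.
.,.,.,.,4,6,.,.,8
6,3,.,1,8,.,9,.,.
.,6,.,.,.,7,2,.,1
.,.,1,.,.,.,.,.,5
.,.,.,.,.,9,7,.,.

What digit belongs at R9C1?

3

R5C2 = 2 (sole candidate).
R7C5 = 3 (sole candidate).
R3C7 = 5 (hidden single in row 3).
R4C8 = 1 (hidden single in row 4).
R5C7 = 3 (sole candidate).
R4C4 = 3 (hidden single in row 4).
R5C1 = 1 (hidden single in row 5).
R5C4 = 9 (hidden single in row 5).
R8C1 = 7 (hidden single in row 8).
R8C8 = 3 (hidden single in row 8).
R8C5 = 6 (hidden single in row 8).
R8C2 = 9 (hidden single in row 8).
R7C8 = 9 (hidden single in row 7).
R9C5 = 1 (hidden single in row 9).
R3C5 = 9 (sole candidate).
R1C7 = 1 (hidden single in row 1).
R1C9 = 9 (hidden single in row 1).
R2C3 = 9 (hidden single in row 2).
R3C6 = 1 (hidden single in row 3).
R9C3 = 2 (hidden single in column 3).
R9C1 = 3: in row 9, 3 can only go here (every other open cell in that row sees a 3).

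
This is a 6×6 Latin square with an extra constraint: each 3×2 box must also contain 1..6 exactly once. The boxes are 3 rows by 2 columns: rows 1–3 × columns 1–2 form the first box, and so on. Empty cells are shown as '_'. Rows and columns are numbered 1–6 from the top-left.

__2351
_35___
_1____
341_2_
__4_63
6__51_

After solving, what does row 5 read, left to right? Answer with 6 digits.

154263

R1C1 = 4: row 1 has {1,2,3,5}; col 1 has {3,6}; box has {1,3} → only 4 remains.
R1C2 = 6: row 1 has {1,2,3,4,5}; col 2 has {1,3,4}; box has {1,3,4} → only 6 remains.
R2C1 = 2: row 2 has {3,5}; col 1 has {3,4,6}; box has {1,3,4,6} → only 2 remains.
R2C5 = 4: row 2 has {2,3,5}; col 5 has {1,2,5,6}; box has {1,5} → only 4 remains.
R2C6 = 6: row 2 has {2,3,4,5}; col 6 has {1,3}; box has {1,4,5} → only 6 remains.
R3C1 = 5: row 3 has {1}; col 1 has {2,3,4,6}; box has {1,2,3,4,6} → only 5 remains.
R3C3 = 6: row 3 has {1,5}; col 3 has {1,2,4,5}; box has {2,3,5} → only 6 remains.
R3C4 = 4: row 3 has {1,5,6}; col 4 has {3,5}; box has {2,3,5,6} → only 4 remains.
R3C5 = 3: row 3 has {1,4,5,6}; col 5 has {1,2,4,5,6}; box has {1,4,5,6} → only 3 remains.
R3C6 = 2: row 3 has {1,3,4,5,6}; col 6 has {1,3,6}; box has {1,3,4,5,6} → only 2 remains.
R4C4 = 6: row 4 has {1,2,3,4}; col 4 has {3,4,5}; box has {1,4,5} → only 6 remains.
R4C6 = 5: row 4 has {1,2,3,4,6}; col 6 has {1,2,3,6}; box has {1,2,3,6} → only 5 remains.
R5C1 = 1: row 5 has {3,4,6}; col 1 has {2,3,4,5,6}; box has {3,4,6} → only 1 remains.
R5C4 = 2: row 5 has {1,3,4,6}; col 4 has {3,4,5,6}; box has {1,4,5,6} → only 2 remains.
R6C2 = 2: row 6 has {1,5,6}; col 2 has {1,3,4,6}; box has {1,3,4,6} → only 2 remains.
R6C3 = 3: row 6 has {1,2,5,6}; col 3 has {1,2,4,5,6}; box has {1,2,4,5,6} → only 3 remains.
R6C6 = 4: row 6 has {1,2,3,5,6}; col 6 has {1,2,3,5,6}; box has {1,2,3,5,6} → only 4 remains.
R2C4 = 1: row 2 has {2,3,4,5,6}; col 4 has {2,3,4,5,6}; box has {2,3,4,5,6} → only 1 remains.
R5C2 = 5: row 5 has {1,2,3,4,6}; col 2 has {1,2,3,4,6}; box has {1,2,3,4,6} → only 5 remains.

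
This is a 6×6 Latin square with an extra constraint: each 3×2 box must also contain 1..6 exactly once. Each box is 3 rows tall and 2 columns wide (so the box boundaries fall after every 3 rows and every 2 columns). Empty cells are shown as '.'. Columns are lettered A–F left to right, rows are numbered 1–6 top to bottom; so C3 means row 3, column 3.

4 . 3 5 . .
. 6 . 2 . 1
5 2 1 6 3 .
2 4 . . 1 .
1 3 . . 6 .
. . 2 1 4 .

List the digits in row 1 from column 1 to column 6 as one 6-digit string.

B1 = 1: row 1 has {3,4,5}; col 2 has {2,3,4,6}; box has {2,4,5,6} → only 1 remains.
E1 = 2: row 1 has {1,3,4,5}; col 5 has {1,3,4,6}; box has {1,3} → only 2 remains.
F1 = 6: row 1 has {1,2,3,4,5}; col 6 has {1}; box has {1,2,3} → only 6 remains.

413526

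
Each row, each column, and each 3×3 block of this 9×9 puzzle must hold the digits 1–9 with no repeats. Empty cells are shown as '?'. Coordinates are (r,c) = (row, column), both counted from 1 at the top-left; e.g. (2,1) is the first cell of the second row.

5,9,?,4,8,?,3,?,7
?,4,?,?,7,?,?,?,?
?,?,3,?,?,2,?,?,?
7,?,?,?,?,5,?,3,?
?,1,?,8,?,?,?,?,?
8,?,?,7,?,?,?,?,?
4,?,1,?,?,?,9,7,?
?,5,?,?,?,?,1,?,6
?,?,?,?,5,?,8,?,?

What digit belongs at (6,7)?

(3,2) = 7: in row 3, 7 can only go here (every other open cell in that row sees a 7).
(4,9) = 8: in row 4, 8 can only go here (every other open cell in that row sees an 8).
(3,8) = 8: in row 3, 8 can only go here (every other open cell in that row sees an 8).
(2,3) = 8: in row 2, 8 can only go here (every other open cell in that row sees an 8).
(5,7) = 7: in row 5, 7 can only go here (every other open cell in that row sees a 7).
(7,9) = 5: in row 7, 5 can only go here (every other open cell in that row sees a 5).
(8,6) = 8: in row 8, 8 can only go here (every other open cell in that row sees an 8).
(7,2) = 8: in row 7, 8 can only go here (every other open cell in that row sees an 8).
(8,3) = 7: in row 8, 7 can only go here (every other open cell in that row sees a 7).
(9,6) = 7: in row 9, 7 can only go here (every other open cell in that row sees a 7).
(9,4) = 1: in row 9, 1 can only go here (every other open cell in that row sees a 1).
(4,5) = 1: in row 4, 1 can only go here (every other open cell in that row sees a 1).
(9,9) = 3: in column 9, 3 can only go here (every other open cell in that column sees a 3).
(9,8) = 4: in row 9, 4 can only go here (every other open cell in that row sees a 4).
(8,8) = 2: row 8 has {1,5,6,7,8}; col 8 has {3,4,7,8}; box has {1,3,4,5,6,7,8,9} → only 2 remains.
(1,3) = 2: in row 1, 2 can only go here (every other open cell in that row sees a 2).
(8,5) = 4: in row 8, 4 can only go here (every other open cell in that row sees a 4).
(6,2) = 3: in column 2, 3 can only go here (every other open cell in that column sees a 3).
(8,1) = 3: in column 1, 3 can only go here (every other open cell in that column sees a 3).
(8,4) = 9: row 8 has {1,2,3,4,5,6,7,8}; col 4 has {1,4,7,8}; box has {1,4,5,7,8} → only 9 remains.
(4,3) = 9: in row 4, 9 can only go here (every other open cell in that row sees a 9).
(9,3) = 6: row 9 has {1,3,4,5,7,8}; col 3 has {1,2,3,7,8,9}; box has {1,3,4,5,7,8} → only 6 remains.
(9,2) = 2: row 9 has {1,3,4,5,6,7,8}; col 2 has {1,3,4,5,7,8,9}; box has {1,3,4,5,6,7,8} → only 2 remains.
(4,2) = 6: row 4 has {1,3,5,7,8,9}; col 2 has {1,2,3,4,5,7,8,9}; box has {1,3,7,8,9} → only 6 remains.
(4,4) = 2: row 4 has {1,3,5,6,7,8,9}; col 4 has {1,4,7,8,9}; box has {1,5,7,8} → only 2 remains.
(4,7) = 4: row 4 has {1,2,3,5,6,7,8,9}; col 7 has {1,3,7,8,9}; box has {3,7,8} → only 4 remains.
(5,1) = 2: row 5 has {1,7,8}; col 1 has {3,4,5,7,8}; box has {1,3,6,7,8,9} → only 2 remains.
(5,9) = 9: row 5 has {1,2,7,8}; col 9 has {3,5,6,7,8}; box has {3,4,7,8} → only 9 remains.
(9,1) = 9: row 9 has {1,2,3,4,5,6,7,8}; col 1 has {2,3,4,5,7,8}; box has {1,2,3,4,5,6,7,8} → only 9 remains.
(3,9) = 4: in row 3, 4 can only go here (every other open cell in that row sees a 4).
(3,5) = 9: in row 3, 9 can only go here (every other open cell in that row sees a 9).
(6,5) = 6: row 6 has {3,7,8}; col 5 has {1,4,5,7,8,9}; box has {1,2,5,7,8} → only 6 remains.
(5,5) = 3: row 5 has {1,2,7,8,9}; col 5 has {1,4,5,6,7,8,9}; box has {1,2,5,6,7,8} → only 3 remains.
(5,6) = 4: row 5 has {1,2,3,7,8,9}; col 6 has {2,5,7,8}; box has {1,2,3,5,6,7,8} → only 4 remains.
(6,6) = 9: row 6 has {3,6,7,8}; col 6 has {2,4,5,7,8}; box has {1,2,3,4,5,6,7,8} → only 9 remains.
(7,5) = 2: row 7 has {1,4,5,7,8,9}; col 5 has {1,3,4,5,6,7,8,9}; box has {1,4,5,7,8,9} → only 2 remains.
(5,3) = 5: row 5 has {1,2,3,4,7,8,9}; col 3 has {1,2,3,6,7,8,9}; box has {1,2,3,6,7,8,9} → only 5 remains.
(5,8) = 6: row 5 has {1,2,3,4,5,7,8,9}; col 8 has {2,3,4,7,8}; box has {3,4,7,8,9} → only 6 remains.
(6,3) = 4: row 6 has {3,6,7,8,9}; col 3 has {1,2,3,5,6,7,8,9}; box has {1,2,3,5,6,7,8,9} → only 4 remains.
(1,8) = 1: row 1 has {2,3,4,5,7,8,9}; col 8 has {2,3,4,6,7,8}; box has {3,4,7,8} → only 1 remains.
(2,9) = 2: row 2 has {4,7,8}; col 9 has {3,4,5,6,7,8,9}; box has {1,3,4,7,8} → only 2 remains.
(6,8) = 5: row 6 has {3,4,6,7,8,9}; col 8 has {1,2,3,4,6,7,8}; box has {3,4,6,7,8,9} → only 5 remains.
(6,9) = 1: row 6 has {3,4,5,6,7,8,9}; col 9 has {2,3,4,5,6,7,8,9}; box has {3,4,5,6,7,8,9} → only 1 remains.
(1,6) = 6: row 1 has {1,2,3,4,5,7,8,9}; col 6 has {2,4,5,7,8,9}; box has {2,4,7,8,9} → only 6 remains.
(2,8) = 9: row 2 has {2,4,7,8}; col 8 has {1,2,3,4,5,6,7,8}; box has {1,2,3,4,7,8} → only 9 remains.
(3,4) = 5: row 3 has {2,3,4,7,8,9}; col 4 has {1,2,4,7,8,9}; box has {2,4,6,7,8,9} → only 5 remains.
(3,7) = 6: row 3 has {2,3,4,5,7,8,9}; col 7 has {1,3,4,7,8,9}; box has {1,2,3,4,7,8,9} → only 6 remains.
(6,7) = 2: row 6 has {1,3,4,5,6,7,8,9}; col 7 has {1,3,4,6,7,8,9}; box has {1,3,4,5,6,7,8,9} → only 2 remains.

2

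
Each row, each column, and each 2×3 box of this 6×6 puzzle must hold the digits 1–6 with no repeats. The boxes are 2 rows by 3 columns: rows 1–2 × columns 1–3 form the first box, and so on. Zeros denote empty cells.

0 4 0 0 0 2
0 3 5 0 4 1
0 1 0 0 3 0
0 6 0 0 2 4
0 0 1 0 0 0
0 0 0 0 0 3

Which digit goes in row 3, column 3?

row 1, column 3 = 6 (sole candidate).
row 1, column 5 = 5 (sole candidate).
row 2, column 1 = 2 (sole candidate).
row 2, column 4 = 6 (sole candidate).
row 3, column 4 = 5 (sole candidate).
row 3, column 6 = 6 (sole candidate).
row 4, column 3 = 3 (sole candidate).
row 4, column 4 = 1 (sole candidate).
row 5, column 5 = 6 (sole candidate).
row 5, column 6 = 5 (sole candidate).
row 6, column 5 = 1 (sole candidate).
row 1, column 1 = 1 (sole candidate).
row 1, column 4 = 3 (sole candidate).
row 3, column 1 = 4 (sole candidate).
row 3, column 3 = 2: row 3 has {1,3,4,5,6}; col 3 has {1,3,5,6}; box has {1,3,4,6} → only 2 remains.

2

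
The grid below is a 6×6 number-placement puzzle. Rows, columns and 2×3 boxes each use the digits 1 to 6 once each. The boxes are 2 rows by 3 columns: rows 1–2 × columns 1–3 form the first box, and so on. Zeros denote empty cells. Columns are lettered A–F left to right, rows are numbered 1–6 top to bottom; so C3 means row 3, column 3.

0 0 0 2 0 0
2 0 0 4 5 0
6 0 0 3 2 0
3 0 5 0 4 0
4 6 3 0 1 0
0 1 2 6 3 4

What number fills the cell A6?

E1 = 6 (sole candidate).
B2 = 3 (sole candidate).
F2 = 1 (sole candidate).
B3 = 4 (sole candidate).
C3 = 1 (sole candidate).
F3 = 5 (sole candidate).
B4 = 2 (sole candidate).
D4 = 1 (sole candidate).
F4 = 6 (sole candidate).
D5 = 5 (sole candidate).
F5 = 2 (sole candidate).
A6 = 5: row 6 has {1,2,3,4,6}; col 1 has {2,3,4,6}; box has {1,2,3,4,6} → only 5 remains.

5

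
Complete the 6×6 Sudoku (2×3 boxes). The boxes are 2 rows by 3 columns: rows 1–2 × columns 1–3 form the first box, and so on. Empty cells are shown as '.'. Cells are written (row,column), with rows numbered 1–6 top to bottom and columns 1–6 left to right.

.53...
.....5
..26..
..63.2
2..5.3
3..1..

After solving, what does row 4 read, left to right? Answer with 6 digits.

146352

(2,5) = 3: in row 2, 3 can only go here (every other open cell in that row sees a 3).
(3,2) = 3: in row 3, 3 can only go here (every other open cell in that row sees a 3).
(6,5) = 2: in row 6, 2 can only go here (every other open cell in that row sees a 2).
(6,3) = 5: in row 6, 5 can only go here (every other open cell in that row sees a 5).
(1,4) = 2: in row 1, 2 can only go here (every other open cell in that row sees a 2).
(2,4) = 4: row 2 has {3,5}; col 4 has {1,2,3,5,6}; box has {2,3,5} → only 4 remains.
(2,3) = 1: row 2 has {3,4,5}; col 3 has {2,3,5,6}; box has {3,5} → only 1 remains.
(5,3) = 4: row 5 has {2,3,5}; col 3 has {1,2,3,5,6}; box has {2,3,5} → only 4 remains.
(5,5) = 6: row 5 has {2,3,4,5}; col 5 has {2,3}; box has {1,2,3,5} → only 6 remains.
(6,2) = 6: row 6 has {1,2,3,5}; col 2 has {3,5}; box has {2,3,4,5} → only 6 remains.
(6,6) = 4: row 6 has {1,2,3,5,6}; col 6 has {2,3,5}; box has {1,2,3,5,6} → only 4 remains.
(1,5) = 1: row 1 has {2,3,5}; col 5 has {2,3,6}; box has {2,3,4,5} → only 1 remains.
(1,6) = 6: row 1 has {1,2,3,5}; col 6 has {2,3,4,5}; box has {1,2,3,4,5} → only 6 remains.
(2,1) = 6: row 2 has {1,3,4,5}; col 1 has {2,3}; box has {1,3,5} → only 6 remains.
(2,2) = 2: row 2 has {1,3,4,5,6}; col 2 has {3,5,6}; box has {1,3,5,6} → only 2 remains.
(3,6) = 1: row 3 has {2,3,6}; col 6 has {2,3,4,5,6}; box has {2,3,6} → only 1 remains.
(5,2) = 1: row 5 has {2,3,4,5,6}; col 2 has {2,3,5,6}; box has {2,3,4,5,6} → only 1 remains.
(1,1) = 4: row 1 has {1,2,3,5,6}; col 1 has {2,3,6}; box has {1,2,3,5,6} → only 4 remains.
(3,1) = 5: row 3 has {1,2,3,6}; col 1 has {2,3,4,6}; box has {2,3,6} → only 5 remains.
(3,5) = 4: row 3 has {1,2,3,5,6}; col 5 has {1,2,3,6}; box has {1,2,3,6} → only 4 remains.
(4,1) = 1: row 4 has {2,3,6}; col 1 has {2,3,4,5,6}; box has {2,3,5,6} → only 1 remains.
(4,2) = 4: row 4 has {1,2,3,6}; col 2 has {1,2,3,5,6}; box has {1,2,3,5,6} → only 4 remains.
(4,5) = 5: row 4 has {1,2,3,4,6}; col 5 has {1,2,3,4,6}; box has {1,2,3,4,6} → only 5 remains.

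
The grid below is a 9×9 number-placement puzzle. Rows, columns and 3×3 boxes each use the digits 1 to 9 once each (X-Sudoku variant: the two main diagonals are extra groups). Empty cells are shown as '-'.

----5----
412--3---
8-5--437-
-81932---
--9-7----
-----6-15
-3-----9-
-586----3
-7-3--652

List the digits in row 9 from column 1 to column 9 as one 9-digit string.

r1c1 = 3: row 1 has {5}; col 1 has {4,8}; box has {1,2,4,5,8}; main diagonal has {1,2,5,6,7,9} → only 3 remains.
r8c8 = 4: row 8 has {3,5,6,8}; col 8 has {1,5,7,9}; box has {2,3,5,6,9}; main diagonal has {1,2,3,5,6,7,9} → only 4 remains.
r9c3 = 4: row 9 has {2,3,5,6,7}; col 3 has {1,2,5,8,9}; box has {3,5,7,8} → only 4 remains.
r4c8 = 6: row 4 has {1,2,3,8,9}; col 8 has {1,4,5,7,9}; box has {1,5} → only 6 remains.
r7c3 = 6: row 7 has {3,9}; col 3 has {1,2,4,5,8,9}; box has {3,4,5,7,8}; anti-diagonal has {2,3,5,7} → only 6 remains.
r7c7 = 8: row 7 has {3,6,9}; col 7 has {3,6}; box has {2,3,4,5,6,9}; main diagonal has {1,2,3,4,5,6,7,9} → only 8 remains.
r1c3 = 7: row 1 has {3,5}; col 3 has {1,2,4,5,6,8,9}; box has {1,2,3,4,5,8} → only 7 remains.
r2c8 = 8: row 2 has {1,2,3,4}; col 8 has {1,4,5,6,7,9}; box has {3,7}; anti-diagonal has {2,3,5,6,7} → only 8 remains.
r6c3 = 3: row 6 has {1,5,6}; col 3 has {1,2,4,5,6,7,8,9}; box has {1,8,9} → only 3 remains.
r6c4 = 4: row 6 has {1,3,5,6}; col 4 has {3,6,9}; box has {2,3,6,7,9}; anti-diagonal has {2,3,5,6,7,8} → only 4 remains.
r6c5 = 8: row 6 has {1,3,4,5,6}; col 5 has {3,5,7}; box has {2,3,4,6,7,9} → only 8 remains.
r1c8 = 2: row 1 has {3,5,7}; col 8 has {1,4,5,6,7,8,9}; box has {3,7,8} → only 2 remains.
r2c4 = 7: row 2 has {1,2,3,4,8}; col 4 has {3,4,6,9}; box has {3,4,5} → only 7 remains.
r5c8 = 3: row 5 has {7,9}; col 8 has {1,2,4,5,6,7,8,9}; box has {1,5,6} → only 3 remains.
r6c2 = 2: row 6 has {1,3,4,5,6,8}; col 2 has {1,3,5,7,8}; box has {1,3,8,9} → only 2 remains.
r6c1 = 7: row 6 has {1,2,3,4,5,6,8}; col 1 has {3,4,8}; box has {1,2,3,8,9} → only 7 remains.
r6c7 = 9: row 6 has {1,2,3,4,5,6,7,8}; col 7 has {3,6,8}; box has {1,3,5,6} → only 9 remains.
r2c7 = 5: row 2 has {1,2,3,4,7,8}; col 7 has {3,6,8,9}; box has {2,3,7,8} → only 5 remains.
r4c1 = 5: row 4 has {1,2,3,6,8,9}; col 1 has {3,4,7,8}; box has {1,2,3,7,8,9} → only 5 remains.
r5c1 = 6: row 5 has {3,7,9}; col 1 has {3,4,5,7,8}; box has {1,2,3,5,7,8,9} → only 6 remains.
r5c2 = 4: row 5 has {3,6,7,9}; col 2 has {1,2,3,5,7,8}; box has {1,2,3,5,6,7,8,9} → only 4 remains.
r5c7 = 2: row 5 has {3,4,6,7,9}; col 7 has {3,5,6,8,9}; box has {1,3,5,6,9} → only 2 remains.
r5c9 = 8: row 5 has {2,3,4,6,7,9}; col 9 has {2,3,5}; box has {1,2,3,5,6,9} → only 8 remains.
r1c7 = 4: in row 1, 4 can only go here (every other open cell in that row sees a 4).
r1c2 = 6: in row 1, 6 can only go here (every other open cell in that row sees a 6).
r3c2 = 9: row 3 has {3,4,5,7,8}; col 2 has {1,2,3,4,5,6,7,8}; box has {1,2,3,4,5,6,7,8} → only 9 remains.
r4c7 = 7: row 4 has {1,2,3,5,6,8,9}; col 7 has {2,3,4,5,6,8,9}; box has {1,2,3,5,6,8,9} → only 7 remains.
r4c9 = 4: row 4 has {1,2,3,5,6,7,8,9}; col 9 has {2,3,5,8}; box has {1,2,3,5,6,7,8,9} → only 4 remains.
r8c7 = 1: row 8 has {3,4,5,6,8}; col 7 has {2,3,4,5,6,7,8,9}; box has {2,3,4,5,6,8,9} → only 1 remains.
r7c9 = 7: row 7 has {3,6,8,9}; col 9 has {2,3,4,5,8}; box has {1,2,3,4,5,6,8,9} → only 7 remains.
r7c5 = 4: in row 7, 4 can only go here (every other open cell in that row sees a 4).
r8c6 = 7: in row 8, 7 can only go here (every other open cell in that row sees a 7).
r9c6 = 8: in row 9, 8 can only go here (every other open cell in that row sees an 8).
r1c4 = 8: in row 1, 8 can only go here (every other open cell in that row sees an 8).
r1c6 = 9: in column 6, 9 can only go here (every other open cell in that column sees a 9).
r1c9 = 1: row 1 has {2,3,4,5,6,7,8,9}; col 9 has {2,3,4,5,7,8}; box has {2,3,4,5,7,8}; anti-diagonal has {2,3,4,5,6,7,8} → only 1 remains.
r2c5 = 6: row 2 has {1,2,3,4,5,7,8}; col 5 has {3,4,5,7,8}; box has {3,4,5,7,8,9} → only 6 remains.
r2c9 = 9: row 2 has {1,2,3,4,5,6,7,8}; col 9 has {1,2,3,4,5,7,8}; box has {1,2,3,4,5,7,8} → only 9 remains.
r3c9 = 6: row 3 has {3,4,5,7,8,9}; col 9 has {1,2,3,4,5,7,8,9}; box has {1,2,3,4,5,7,8,9} → only 6 remains.
r9c1 = 9: row 9 has {2,3,4,5,6,7,8}; col 1 has {3,4,5,6,7,8}; box has {3,4,5,6,7,8}; anti-diagonal has {1,2,3,4,5,6,7,8} → only 9 remains.
r9c5 = 1: row 9 has {2,3,4,5,6,7,8,9}; col 5 has {3,4,5,6,7,8}; box has {3,4,6,7,8} → only 1 remains.

974318652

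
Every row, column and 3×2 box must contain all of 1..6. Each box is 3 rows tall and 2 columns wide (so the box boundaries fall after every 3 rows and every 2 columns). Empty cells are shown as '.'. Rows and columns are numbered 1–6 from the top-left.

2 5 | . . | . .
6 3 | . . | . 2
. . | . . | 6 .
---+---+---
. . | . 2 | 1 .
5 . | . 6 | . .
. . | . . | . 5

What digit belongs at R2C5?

R1C3 = 6 (hidden single in row 1).
R3C3 = 2 (hidden single in row 3).
R3C4 = 5 (hidden single in row 3).
R2C5 = 5: in row 2, 5 can only go here (every other open cell in that row sees a 5).

5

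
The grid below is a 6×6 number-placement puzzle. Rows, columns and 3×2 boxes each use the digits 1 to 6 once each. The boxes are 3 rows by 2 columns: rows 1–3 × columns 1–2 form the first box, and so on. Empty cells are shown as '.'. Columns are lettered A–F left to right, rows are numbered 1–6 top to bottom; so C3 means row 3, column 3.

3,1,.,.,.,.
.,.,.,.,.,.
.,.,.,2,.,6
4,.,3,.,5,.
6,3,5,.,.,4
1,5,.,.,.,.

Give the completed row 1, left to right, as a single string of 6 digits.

A3 = 5 (sole candidate).
B3 = 4 (sole candidate).
C3 = 1 (sole candidate).
E3 = 3 (sole candidate).
B4 = 2 (sole candidate).
F4 = 1 (sole candidate).
D5 = 1 (sole candidate).
E5 = 2 (sole candidate).
E6 = 6 (sole candidate).
F6 = 3 (sole candidate).
E1 = 4: row 1 has {1,3}; col 5 has {2,3,5,6}; box has {3,6} → only 4 remains.
A2 = 2 (sole candidate).
B2 = 6 (sole candidate).
C2 = 4 (sole candidate).
E2 = 1 (sole candidate).
F2 = 5 (sole candidate).
D4 = 6 (sole candidate).
C6 = 2 (sole candidate).
D6 = 4 (sole candidate).
C1 = 6: row 1 has {1,3,4}; col 3 has {1,2,3,4,5}; box has {1,2,4} → only 6 remains.
D1 = 5: row 1 has {1,3,4,6}; col 4 has {1,2,4,6}; box has {1,2,4,6} → only 5 remains.
F1 = 2: row 1 has {1,3,4,5,6}; col 6 has {1,3,4,5,6}; box has {1,3,4,5,6} → only 2 remains.

316542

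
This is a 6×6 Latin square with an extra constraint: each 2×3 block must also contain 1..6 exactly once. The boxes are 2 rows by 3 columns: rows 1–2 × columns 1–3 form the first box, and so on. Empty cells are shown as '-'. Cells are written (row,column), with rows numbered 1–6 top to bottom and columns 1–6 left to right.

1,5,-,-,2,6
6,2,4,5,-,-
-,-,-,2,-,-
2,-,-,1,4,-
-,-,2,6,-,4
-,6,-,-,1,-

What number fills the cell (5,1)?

(1,3) = 3: row 1 has {1,2,5,6}; col 3 has {2,4}; box has {1,2,4,5,6} → only 3 remains.
(1,4) = 4: row 1 has {1,2,3,5,6}; col 4 has {1,2,5,6}; box has {2,5,6} → only 4 remains.
(2,5) = 3: row 2 has {2,4,5,6}; col 5 has {1,2,4}; box has {2,4,5,6} → only 3 remains.
(2,6) = 1: row 2 has {2,3,4,5,6}; col 6 has {4,6}; box has {2,3,4,5,6} → only 1 remains.
(4,2) = 3: row 4 has {1,2,4}; col 2 has {2,5,6}; box has {2} → only 3 remains.
(4,6) = 5: row 4 has {1,2,3,4}; col 6 has {1,4,6}; box has {1,2,4} → only 5 remains.
(5,2) = 1: row 5 has {2,4,6}; col 2 has {2,3,5,6}; box has {2,6} → only 1 remains.
(5,5) = 5: row 5 has {1,2,4,6}; col 5 has {1,2,3,4}; box has {1,4,6} → only 5 remains.
(6,3) = 5: row 6 has {1,6}; col 3 has {2,3,4}; box has {1,2,6} → only 5 remains.
(6,4) = 3: row 6 has {1,5,6}; col 4 has {1,2,4,5,6}; box has {1,4,5,6} → only 3 remains.
(6,6) = 2: row 6 has {1,3,5,6}; col 6 has {1,4,5,6}; box has {1,3,4,5,6} → only 2 remains.
(3,2) = 4: row 3 has {2}; col 2 has {1,2,3,5,6}; box has {2,3} → only 4 remains.
(3,5) = 6: row 3 has {2,4}; col 5 has {1,2,3,4,5}; box has {1,2,4,5} → only 6 remains.
(3,6) = 3: row 3 has {2,4,6}; col 6 has {1,2,4,5,6}; box has {1,2,4,5,6} → only 3 remains.
(4,3) = 6: row 4 has {1,2,3,4,5}; col 3 has {2,3,4,5}; box has {2,3,4} → only 6 remains.
(5,1) = 3: row 5 has {1,2,4,5,6}; col 1 has {1,2,6}; box has {1,2,5,6} → only 3 remains.

3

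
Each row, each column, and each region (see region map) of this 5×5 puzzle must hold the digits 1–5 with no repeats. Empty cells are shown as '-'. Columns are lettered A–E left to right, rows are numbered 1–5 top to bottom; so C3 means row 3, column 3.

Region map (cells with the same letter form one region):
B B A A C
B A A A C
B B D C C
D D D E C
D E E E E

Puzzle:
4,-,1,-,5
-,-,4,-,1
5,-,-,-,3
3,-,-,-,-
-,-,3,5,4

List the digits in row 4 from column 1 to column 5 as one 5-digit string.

34512

A2 = 2: row 2 has {1,4}; col 1 has {3,4,5}; region has {4,5} → only 2 remains.
D2 = 3: row 2 has {1,2,4}; col 4 has {5}; region has {1,4} → only 3 remains.
B3 = 1: row 3 has {3,5}; col 2 has {}; region has {2,4,5} → only 1 remains.
C3 = 2: row 3 has {1,3,5}; col 3 has {1,3,4}; region has {3} → only 2 remains.
D3 = 4: row 3 has {1,2,3,5}; col 4 has {3,5}; region has {1,3,5} → only 4 remains.
C4 = 5: row 4 has {3}; col 3 has {1,2,3,4}; region has {2,3} → only 5 remains.
E4 = 2: row 4 has {3,5}; col 5 has {1,3,4,5}; region has {1,3,4,5} → only 2 remains.
A5 = 1: row 5 has {3,4,5}; col 1 has {2,3,4,5}; region has {2,3,5} → only 1 remains.
B5 = 2: row 5 has {1,3,4,5}; col 2 has {1}; region has {3,4,5} → only 2 remains.
B1 = 3: row 1 has {1,4,5}; col 2 has {1,2}; region has {1,2,4,5} → only 3 remains.
D1 = 2: row 1 has {1,3,4,5}; col 4 has {3,4,5}; region has {1,3,4} → only 2 remains.
B2 = 5: row 2 has {1,2,3,4}; col 2 has {1,2,3}; region has {1,2,3,4} → only 5 remains.
B4 = 4: row 4 has {2,3,5}; col 2 has {1,2,3,5}; region has {1,2,3,5} → only 4 remains.
D4 = 1: row 4 has {2,3,4,5}; col 4 has {2,3,4,5}; region has {2,3,4,5} → only 1 remains.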